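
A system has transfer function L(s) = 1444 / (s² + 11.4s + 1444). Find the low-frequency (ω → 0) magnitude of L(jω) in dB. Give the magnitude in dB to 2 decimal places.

L(0) = 1444 / 1444 = 1
20 log₁₀(1) = 0.000 dB

0.00 dB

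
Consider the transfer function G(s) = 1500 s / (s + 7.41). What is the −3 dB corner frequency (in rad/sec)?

For a single-pole high-pass, the −3 dB point is at the pole: ω = 7.41 rad/sec.

7.41 rad/sec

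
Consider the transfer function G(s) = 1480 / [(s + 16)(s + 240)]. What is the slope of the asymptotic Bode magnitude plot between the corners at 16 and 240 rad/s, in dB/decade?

-20 dB/decade

In this band the factors already past their corner are: pole at 16; net slope = -20 dB/decade.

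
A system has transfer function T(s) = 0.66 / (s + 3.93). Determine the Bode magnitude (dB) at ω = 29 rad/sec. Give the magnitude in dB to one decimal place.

-32.9 dB

|j29 + 3.93| = √(29² + 3.93²) = 29.27
|T(j29)| = 0.66 / 29.27 = 0.022552
20 log₁₀(0.022552) = -32.94 dB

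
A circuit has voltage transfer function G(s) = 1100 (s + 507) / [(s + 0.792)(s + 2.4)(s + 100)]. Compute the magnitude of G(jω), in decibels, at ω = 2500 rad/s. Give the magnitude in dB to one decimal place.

-74.9 dB

|j2500 + 507| = √(2500² + 507²) = 2551
|j2500 + 0.792| = √(2500² + 0.792²) = 2500
|j2500 + 2.4| = √(2500² + 2.4²) = 2500
|j2500 + 100| = √(2500² + 100²) = 2502
|G(j2500)| = 1100 × 2551 / (2500 × 2500 × 2502) = 0.00017944
20 log₁₀(0.00017944) = -74.92 dB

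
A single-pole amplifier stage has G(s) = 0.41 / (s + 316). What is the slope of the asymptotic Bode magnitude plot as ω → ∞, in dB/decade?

-20 dB/decade

With 0 zeros and 1 pole, the high-frequency asymptotic slope is 20 × (0 − 1) = -20 dB/decade.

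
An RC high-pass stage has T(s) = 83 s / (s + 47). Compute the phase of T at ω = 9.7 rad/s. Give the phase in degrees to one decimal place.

78.3°

∠(j9.7) = 90.00°
∠(j9.7 + 47) = arctan(9.7/47) = 11.66°
∠T(j9.7) = 90.00° − 11.66° = 78.34°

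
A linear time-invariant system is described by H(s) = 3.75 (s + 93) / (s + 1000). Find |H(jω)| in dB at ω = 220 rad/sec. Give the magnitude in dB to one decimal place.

|j220 + 93| = √(220² + 93²) = 238.8
|j220 + 1000| = √(220² + 1000²) = 1024
|H(j220)| = 3.75 × 238.8 / 1024 = 0.87477
20 log₁₀(0.87477) = -1.16 dB

-1.2 dB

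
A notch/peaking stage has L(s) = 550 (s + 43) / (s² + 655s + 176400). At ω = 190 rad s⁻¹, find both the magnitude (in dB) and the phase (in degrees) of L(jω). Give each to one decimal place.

|j190 + 43| = √(190² + 43²) = 194.8
|(j190)² + 655(j190) + 176400| = |1.403e+05 + j1.2445e+05| = 1.875e+05
|L(j190)| = 550 × 194.8 / 1.875e+05 = 0.5713
20 log₁₀(0.5713) = -4.86 dB
∠(j190 + 43) = arctan(190/43) = 77.25°
∠[(j190)² + 655(j190) + 176400] = ∠[1.403e+05 + j1.2445e+05] = 41.57°
∠L(j190) = 77.25° − 41.57° = 35.67°

|L| = -4.9 dB, ∠L = 35.7°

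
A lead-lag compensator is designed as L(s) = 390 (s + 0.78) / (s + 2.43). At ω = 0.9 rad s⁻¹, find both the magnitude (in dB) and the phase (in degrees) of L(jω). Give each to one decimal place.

|j0.9 + 0.78| = √(0.9² + 0.78²) = 1.191
|j0.9 + 2.43| = √(0.9² + 2.43²) = 2.591
|L(j0.9)| = 390 × 1.191 / 2.591 = 179.24
20 log₁₀(179.24) = 45.07 dB
∠(j0.9 + 0.78) = arctan(0.9/0.78) = 49.09°
∠(j0.9 + 2.43) = arctan(0.9/2.43) = 20.32°
∠L(j0.9) = 49.09° − 20.32° = 28.76°

|L| = 45.1 dB, ∠L = 28.8°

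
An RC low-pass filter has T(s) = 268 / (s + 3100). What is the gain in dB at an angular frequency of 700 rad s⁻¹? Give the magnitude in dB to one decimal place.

-21.5 dB

|j700 + 3100| = √(700² + 3100²) = 3178
|T(j700)| = 268 / 3178 = 0.084328
20 log₁₀(0.084328) = -21.48 dB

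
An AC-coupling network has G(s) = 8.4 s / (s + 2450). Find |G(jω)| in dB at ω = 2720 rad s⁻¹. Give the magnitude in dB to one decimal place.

15.9 dB

|j2720| = 2720
|j2720 + 2450| = √(2720² + 2450²) = 3661
|G(j2720)| = 8.4 × 2720 / 3661 = 6.2414
20 log₁₀(6.2414) = 15.91 dB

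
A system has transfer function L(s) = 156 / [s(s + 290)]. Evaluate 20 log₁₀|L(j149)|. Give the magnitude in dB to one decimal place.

|j149 + 290| = √(149² + 290²) = 326
|j149| = 149
|L(j149)| = 156 / (326 × 149) = 0.0032112
20 log₁₀(0.0032112) = -49.87 dB

-49.9 dB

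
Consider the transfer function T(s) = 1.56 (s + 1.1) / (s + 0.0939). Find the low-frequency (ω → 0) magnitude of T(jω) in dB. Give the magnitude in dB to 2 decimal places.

25.24 dB

T(0) = 1.56 × 1.1 / 0.0939 = 18.275
20 log₁₀(18.275) = 25.237 dB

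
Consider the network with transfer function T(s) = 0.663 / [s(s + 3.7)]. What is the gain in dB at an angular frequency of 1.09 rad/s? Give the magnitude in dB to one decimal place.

|j1.09 + 3.7| = √(1.09² + 3.7²) = 3.857
|j1.09| = 1.09
|T(j1.09)| = 0.663 / (3.857 × 1.09) = 0.15769
20 log₁₀(0.15769) = -16.04 dB

-16.0 dB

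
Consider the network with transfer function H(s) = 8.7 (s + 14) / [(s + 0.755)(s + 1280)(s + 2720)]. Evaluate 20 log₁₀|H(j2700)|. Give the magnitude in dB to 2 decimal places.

|j2700 + 14| = √(2700² + 14²) = 2700
|j2700 + 0.755| = √(2700² + 0.755²) = 2700
|j2700 + 1280| = √(2700² + 1280²) = 2988
|j2700 + 2720| = √(2700² + 2720²) = 3833
|H(j2700)| = 8.7 × 2700 / (2700 × 2988 × 3833) = 7.5972e-07
20 log₁₀(7.5972e-07) = -122.387 dB

-122.39 dB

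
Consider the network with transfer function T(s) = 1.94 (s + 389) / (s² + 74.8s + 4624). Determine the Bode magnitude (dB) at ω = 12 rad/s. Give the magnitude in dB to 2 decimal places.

-15.64 dB

|j12 + 389| = √(12² + 389²) = 389.2
|(j12)² + 74.8(j12) + 4624| = |4480 + j897.6| = 4569
|T(j12)| = 1.94 × 389.2 / 4569 = 0.16525
20 log₁₀(0.16525) = -15.637 dB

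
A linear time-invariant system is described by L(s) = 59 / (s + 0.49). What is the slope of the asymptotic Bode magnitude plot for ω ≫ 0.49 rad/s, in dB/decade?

With 0 zeros and 1 pole, the high-frequency asymptotic slope is 20 × (0 − 1) = -20 dB/decade.

-20 dB/decade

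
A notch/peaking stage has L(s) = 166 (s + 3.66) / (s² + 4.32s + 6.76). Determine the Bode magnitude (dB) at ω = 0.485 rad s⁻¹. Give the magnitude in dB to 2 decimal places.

39.03 dB

|j0.485 + 3.66| = √(0.485² + 3.66²) = 3.692
|(j0.485)² + 4.32(j0.485) + 6.76| = |6.5248 + j2.0952| = 6.853
|L(j0.485)| = 166 × 3.692 / 6.853 = 89.432
20 log₁₀(89.432) = 39.030 dB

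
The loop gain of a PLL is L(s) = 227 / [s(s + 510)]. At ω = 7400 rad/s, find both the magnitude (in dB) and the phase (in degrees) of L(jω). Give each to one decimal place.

|j7400 + 510| = √(7400² + 510²) = 7418
|j7400| = 7400
|L(j7400)| = 227 / (7418 × 7400) = 4.1356e-06
20 log₁₀(4.1356e-06) = -107.67 dB
∠(j7400 + 510) = arctan(7400/510) = 86.06°
∠(j7400) = 90.00°
∠L(j7400) = − (86.06° + 90.00°) = -176.06°

|L| = -107.7 dB, ∠L = -176.1°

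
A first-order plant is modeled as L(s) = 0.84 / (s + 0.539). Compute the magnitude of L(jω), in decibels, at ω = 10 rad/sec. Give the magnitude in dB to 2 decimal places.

|j10 + 0.539| = √(10² + 0.539²) = 10.01
|L(j10)| = 0.84 / 10.01 = 0.083878
20 log₁₀(0.083878) = -21.527 dB

-21.53 dB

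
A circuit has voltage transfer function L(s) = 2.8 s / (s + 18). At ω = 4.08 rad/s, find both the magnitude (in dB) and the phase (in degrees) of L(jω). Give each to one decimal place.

|L| = -4.2 dB, ∠L = 77.2°

|j4.08| = 4.08
|j4.08 + 18| = √(4.08² + 18²) = 18.46
|L(j4.08)| = 2.8 × 4.08 / 18.46 = 0.61897
20 log₁₀(0.61897) = -4.17 dB
∠(j4.08) = 90.00°
∠(j4.08 + 18) = arctan(4.08/18) = 12.77°
∠L(j4.08) = 90.00° − 12.77° = 77.23°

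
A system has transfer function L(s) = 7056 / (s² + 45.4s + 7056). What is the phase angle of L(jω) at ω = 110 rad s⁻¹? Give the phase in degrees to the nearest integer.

-135°

∠[(j110)² + 45.4(j110) + 7056] = ∠[-5044 + j4994] = 135.29°
∠L(j110) = −135.29° = -135.29°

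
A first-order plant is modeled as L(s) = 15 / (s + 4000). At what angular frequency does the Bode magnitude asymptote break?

The single real pole at s = −4000 gives a corner at ω = 4000 rad/sec.

4000 rad/sec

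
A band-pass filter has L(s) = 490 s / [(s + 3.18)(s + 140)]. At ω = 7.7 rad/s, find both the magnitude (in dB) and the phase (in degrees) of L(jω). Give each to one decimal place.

|L| = 10.2 dB, ∠L = 19.3°

|j7.7| = 7.7
|j7.7 + 3.18| = √(7.7² + 3.18²) = 8.331
|j7.7 + 140| = √(7.7² + 140²) = 140.2
|L(j7.7)| = 490 × 7.7 / (8.331 × 140.2) = 3.2301
20 log₁₀(3.2301) = 10.18 dB
∠(j7.7) = 90.00°
∠(j7.7 + 3.18) = arctan(7.7/3.18) = 67.56°
∠(j7.7 + 140) = arctan(7.7/140) = 3.15°
∠L(j7.7) = 90.00° − (67.56° + 3.15°) = 19.29°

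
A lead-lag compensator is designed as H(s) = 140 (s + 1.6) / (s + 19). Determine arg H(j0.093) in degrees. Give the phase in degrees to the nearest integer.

∠(j0.093 + 1.6) = arctan(0.093/1.6) = 3.33°
∠(j0.093 + 19) = arctan(0.093/19) = 0.28°
∠H(j0.093) = 3.33° − 0.28° = 3.05°

3°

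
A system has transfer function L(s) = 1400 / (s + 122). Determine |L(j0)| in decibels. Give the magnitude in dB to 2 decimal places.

21.20 dB

L(0) = 1400 / 122 = 11.475
20 log₁₀(11.475) = 21.195 dB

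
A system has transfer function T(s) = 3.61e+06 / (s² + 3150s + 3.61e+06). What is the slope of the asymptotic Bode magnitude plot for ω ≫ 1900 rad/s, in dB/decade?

With 0 zeros and 2 poles, the high-frequency asymptotic slope is 20 × (0 − 2) = -40 dB/decade.

-40 dB/decade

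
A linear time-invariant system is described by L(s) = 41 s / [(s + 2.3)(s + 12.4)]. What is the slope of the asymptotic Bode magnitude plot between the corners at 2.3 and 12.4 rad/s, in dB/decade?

In this band the factors already past their corner are: 1 differentiator zero, pole at 2.3; net slope = 0 dB/decade.

0 dB/decade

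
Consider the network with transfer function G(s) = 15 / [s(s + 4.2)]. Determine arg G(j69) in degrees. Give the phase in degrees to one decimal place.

∠(j69 + 4.2) = arctan(69/4.2) = 86.52°
∠(j69) = 90.00°
∠G(j69) = − (86.52° + 90.00°) = -176.52°

-176.5 deg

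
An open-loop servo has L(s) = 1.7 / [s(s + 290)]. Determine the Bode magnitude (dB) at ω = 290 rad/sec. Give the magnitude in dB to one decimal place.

-96.9 dB

|j290 + 290| = √(290² + 290²) = 410.1
|j290| = 290
|L(j290)| = 1.7 / (410.1 × 290) = 1.4293e-05
20 log₁₀(1.4293e-05) = -96.90 dB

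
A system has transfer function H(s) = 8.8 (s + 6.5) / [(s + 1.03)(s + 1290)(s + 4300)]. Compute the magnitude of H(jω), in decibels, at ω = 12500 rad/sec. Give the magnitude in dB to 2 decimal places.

|j12500 + 6.5| = √(12500² + 6.5²) = 1.25e+04
|j12500 + 1.03| = √(12500² + 1.03²) = 1.25e+04
|j12500 + 1290| = √(12500² + 1290²) = 1.257e+04
|j12500 + 4300| = √(12500² + 4300²) = 1.322e+04
|H(j12500)| = 8.8 × 1.25e+04 / (1.25e+04 × 1.257e+04 × 1.322e+04) = 5.2976e-08
20 log₁₀(5.2976e-08) = -145.518 dB

-145.52 dB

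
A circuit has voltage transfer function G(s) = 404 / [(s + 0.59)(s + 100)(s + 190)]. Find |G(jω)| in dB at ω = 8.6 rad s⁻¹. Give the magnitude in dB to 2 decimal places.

|j8.6 + 0.59| = √(8.6² + 0.59²) = 8.62
|j8.6 + 100| = √(8.6² + 100²) = 100.4
|j8.6 + 190| = √(8.6² + 190²) = 190.2
|G(j8.6)| = 404 / (8.62 × 100.4 × 190.2) = 0.0024551
20 log₁₀(0.0024551) = -52.199 dB

-52.20 dB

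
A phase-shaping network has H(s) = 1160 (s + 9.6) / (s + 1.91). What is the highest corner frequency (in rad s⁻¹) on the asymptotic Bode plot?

9.6 rad s⁻¹

Break frequencies occur at each pole and zero magnitude: 1.91 rad s⁻¹, 9.6 rad s⁻¹.
The highest is 9.6 rad s⁻¹.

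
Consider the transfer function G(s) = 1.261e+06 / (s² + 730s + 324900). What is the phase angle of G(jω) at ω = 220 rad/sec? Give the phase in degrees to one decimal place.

-30.1 deg

∠[(j220)² + 730(j220) + 324900] = ∠[2.765e+05 + j1.606e+05] = 30.15°
∠G(j220) = −30.15° = -30.15°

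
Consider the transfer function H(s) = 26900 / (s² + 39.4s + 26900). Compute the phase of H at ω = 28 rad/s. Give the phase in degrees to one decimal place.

∠[(j28)² + 39.4(j28) + 26900] = ∠[26116 + j1103.2] = 2.42°
∠H(j28) = −2.42° = -2.42°

-2.4°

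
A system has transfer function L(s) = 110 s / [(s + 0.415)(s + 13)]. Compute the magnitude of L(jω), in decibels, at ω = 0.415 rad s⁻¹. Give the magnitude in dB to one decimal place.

15.5 dB

|j0.415| = 0.415
|j0.415 + 0.415| = √(0.415² + 0.415²) = 0.5869
|j0.415 + 13| = √(0.415² + 13²) = 13.01
|L(j0.415)| = 110 × 0.415 / (0.5869 × 13.01) = 5.9802
20 log₁₀(5.9802) = 15.53 dB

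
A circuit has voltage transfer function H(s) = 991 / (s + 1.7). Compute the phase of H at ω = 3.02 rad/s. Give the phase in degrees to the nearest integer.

-61°

∠(j3.02 + 1.7) = arctan(3.02/1.7) = 60.62°
∠H(j3.02) = −60.62° = -60.62°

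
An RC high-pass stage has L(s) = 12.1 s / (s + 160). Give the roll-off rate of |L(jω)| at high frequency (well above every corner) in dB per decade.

With 1 zero and 1 pole, the high-frequency asymptotic slope is 20 × (1 − 1) = 0 dB/decade.

0 dB/decade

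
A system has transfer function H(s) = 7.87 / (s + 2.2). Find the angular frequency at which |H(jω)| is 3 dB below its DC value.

2.2 rad/s

For a single-pole low-pass, the −3 dB point is at the pole: ω = 2.2 rad/s.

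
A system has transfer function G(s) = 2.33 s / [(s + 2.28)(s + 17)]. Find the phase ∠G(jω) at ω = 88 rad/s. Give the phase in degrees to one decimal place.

-77.6 deg

∠(j88) = 90.00°
∠(j88 + 2.28) = arctan(88/2.28) = 88.52°
∠(j88 + 17) = arctan(88/17) = 79.07°
∠G(j88) = 90.00° − (88.52° + 79.07°) = -77.58°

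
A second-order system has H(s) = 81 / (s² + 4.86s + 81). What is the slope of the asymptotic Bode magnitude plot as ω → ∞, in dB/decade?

With 0 zeros and 2 poles, the high-frequency asymptotic slope is 20 × (0 − 2) = -40 dB/decade.

-40 dB/decade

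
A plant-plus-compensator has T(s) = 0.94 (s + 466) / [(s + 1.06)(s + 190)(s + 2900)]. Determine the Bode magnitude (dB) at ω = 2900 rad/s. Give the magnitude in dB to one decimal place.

-142.0 dB

|j2900 + 466| = √(2900² + 466²) = 2937
|j2900 + 1.06| = √(2900² + 1.06²) = 2900
|j2900 + 190| = √(2900² + 190²) = 2906
|j2900 + 2900| = √(2900² + 2900²) = 4101
|T(j2900)| = 0.94 × 2937 / (2900 × 2906 × 4101) = 7.9877e-08
20 log₁₀(7.9877e-08) = -141.95 dB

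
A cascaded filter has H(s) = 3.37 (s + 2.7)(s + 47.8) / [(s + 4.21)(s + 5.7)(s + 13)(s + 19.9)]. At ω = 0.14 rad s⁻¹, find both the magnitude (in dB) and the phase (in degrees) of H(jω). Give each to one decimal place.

|j0.14 + 2.7| = √(0.14² + 2.7²) = 2.704
|j0.14 + 47.8| = √(0.14² + 47.8²) = 47.8
|j0.14 + 4.21| = √(0.14² + 4.21²) = 4.212
|j0.14 + 5.7| = √(0.14² + 5.7²) = 5.702
|j0.14 + 13| = √(0.14² + 13²) = 13
|j0.14 + 19.9| = √(0.14² + 19.9²) = 19.9
|H(j0.14)| = 3.37 × 2.704 × 47.8 / (4.212 × 5.702 × 13 × 19.9) = 0.070088
20 log₁₀(0.070088) = -23.09 dB
∠(j0.14 + 2.7) = arctan(0.14/2.7) = 2.97°
∠(j0.14 + 47.8) = arctan(0.14/47.8) = 0.17°
∠(j0.14 + 4.21) = arctan(0.14/4.21) = 1.90°
∠(j0.14 + 5.7) = arctan(0.14/5.7) = 1.41°
∠(j0.14 + 13) = arctan(0.14/13) = 0.62°
∠(j0.14 + 19.9) = arctan(0.14/19.9) = 0.40°
∠H(j0.14) = 2.97° + 0.17° − (1.90° + 1.41° + 0.62° + 0.40°) = -1.20°

|H| = -23.1 dB, ∠H = -1.2°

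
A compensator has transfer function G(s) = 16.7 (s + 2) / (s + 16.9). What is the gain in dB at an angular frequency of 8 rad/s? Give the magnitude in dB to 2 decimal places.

|j8 + 2| = √(8² + 2²) = 8.246
|j8 + 16.9| = √(8² + 16.9²) = 18.7
|G(j8)| = 16.7 × 8.246 / 18.7 = 7.3651
20 log₁₀(7.3651) = 17.344 dB

17.34 dB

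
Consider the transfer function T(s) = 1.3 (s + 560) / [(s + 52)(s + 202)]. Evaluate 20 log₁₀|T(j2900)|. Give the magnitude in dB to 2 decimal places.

|j2900 + 560| = √(2900² + 560²) = 2954
|j2900 + 52| = √(2900² + 52²) = 2900
|j2900 + 202| = √(2900² + 202²) = 2907
|T(j2900)| = 1.3 × 2954 / (2900 × 2907) = 0.00045538
20 log₁₀(0.00045538) = -66.833 dB

-66.83 dB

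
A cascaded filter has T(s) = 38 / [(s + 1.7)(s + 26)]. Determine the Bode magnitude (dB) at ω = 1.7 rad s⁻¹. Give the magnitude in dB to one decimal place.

-4.3 dB

|j1.7 + 1.7| = √(1.7² + 1.7²) = 2.404
|j1.7 + 26| = √(1.7² + 26²) = 26.06
|T(j1.7)| = 38 / (2.404 × 26.06) = 0.60662
20 log₁₀(0.60662) = -4.34 dB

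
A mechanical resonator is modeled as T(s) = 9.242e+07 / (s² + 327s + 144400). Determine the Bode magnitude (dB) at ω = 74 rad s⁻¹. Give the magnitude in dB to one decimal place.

56.3 dB

|(j74)² + 327(j74) + 144400| = |1.3892e+05 + j24198| = 1.41e+05
|T(j74)| = 9.242e+07 / 1.41e+05 = 655.39
20 log₁₀(655.39) = 56.33 dB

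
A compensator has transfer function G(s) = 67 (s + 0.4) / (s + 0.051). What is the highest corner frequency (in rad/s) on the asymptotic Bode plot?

Break frequencies occur at each pole and zero magnitude: 0.051 rad/s, 0.4 rad/s.
The highest is 0.4 rad/s.

0.4 rad/s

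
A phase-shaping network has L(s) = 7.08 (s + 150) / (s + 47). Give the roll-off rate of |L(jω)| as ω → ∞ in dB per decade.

With 1 zero and 1 pole, the high-frequency asymptotic slope is 20 × (1 − 1) = 0 dB/decade.

0 dB/decade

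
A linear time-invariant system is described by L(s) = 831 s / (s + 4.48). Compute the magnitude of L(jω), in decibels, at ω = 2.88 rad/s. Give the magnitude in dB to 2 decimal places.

53.05 dB

|j2.88| = 2.88
|j2.88 + 4.48| = √(2.88² + 4.48²) = 5.326
|L(j2.88)| = 831 × 2.88 / 5.326 = 449.37
20 log₁₀(449.37) = 53.052 dB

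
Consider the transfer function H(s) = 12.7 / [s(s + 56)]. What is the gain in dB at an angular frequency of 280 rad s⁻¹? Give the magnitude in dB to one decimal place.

-76.0 dB

|j280 + 56| = √(280² + 56²) = 285.5
|j280| = 280
|H(j280)| = 12.7 / (285.5 × 280) = 0.00015884
20 log₁₀(0.00015884) = -75.98 dB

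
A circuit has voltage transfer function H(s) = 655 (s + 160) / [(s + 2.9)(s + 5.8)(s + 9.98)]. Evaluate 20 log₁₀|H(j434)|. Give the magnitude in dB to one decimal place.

-48.6 dB

|j434 + 160| = √(434² + 160²) = 462.6
|j434 + 2.9| = √(434² + 2.9²) = 434
|j434 + 5.8| = √(434² + 5.8²) = 434
|j434 + 9.98| = √(434² + 9.98²) = 434.1
|H(j434)| = 655 × 462.6 / (434 × 434 × 434.1) = 0.0037049
20 log₁₀(0.0037049) = -48.62 dB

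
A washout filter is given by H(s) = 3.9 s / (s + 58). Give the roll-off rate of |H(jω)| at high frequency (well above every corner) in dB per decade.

With 1 zero and 1 pole, the high-frequency asymptotic slope is 20 × (1 − 1) = 0 dB/decade.

0 dB/decade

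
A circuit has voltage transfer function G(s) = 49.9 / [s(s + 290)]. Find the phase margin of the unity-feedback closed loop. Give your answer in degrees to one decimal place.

90.0°

Gain crossover: |G(jω)| = 1 at ω ≈ 0.172 rad/sec.
∠G(j0.172) = −90° − arctan(0.172/290) ≈ -90.03°
PM = 180° + (-90.03°) = 89.97°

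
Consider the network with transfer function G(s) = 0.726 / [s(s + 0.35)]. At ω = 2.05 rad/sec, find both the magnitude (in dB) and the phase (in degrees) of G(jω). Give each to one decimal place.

|j2.05 + 0.35| = √(2.05² + 0.35²) = 2.08
|j2.05| = 2.05
|G(j2.05)| = 0.726 / (2.08 × 2.05) = 0.17029
20 log₁₀(0.17029) = -15.38 dB
∠(j2.05 + 0.35) = arctan(2.05/0.35) = 80.31°
∠(j2.05) = 90.00°
∠G(j2.05) = − (80.31° + 90.00°) = -170.31°

|G| = -15.4 dB, ∠G = -170.3°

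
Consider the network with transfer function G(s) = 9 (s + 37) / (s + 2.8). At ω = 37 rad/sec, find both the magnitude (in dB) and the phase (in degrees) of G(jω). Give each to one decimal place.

|j37 + 37| = √(37² + 37²) = 52.33
|j37 + 2.8| = √(37² + 2.8²) = 37.11
|G(j37)| = 9 × 52.33 / 37.11 = 12.692
20 log₁₀(12.692) = 22.07 dB
∠(j37 + 37) = arctan(37/37) = 45.00°
∠(j37 + 2.8) = arctan(37/2.8) = 85.67°
∠G(j37) = 45.00° − 85.67° = -40.67°

|G| = 22.1 dB, ∠G = -40.7°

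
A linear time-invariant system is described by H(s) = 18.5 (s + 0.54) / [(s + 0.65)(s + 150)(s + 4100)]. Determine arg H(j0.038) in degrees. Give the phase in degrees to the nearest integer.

1 deg

∠(j0.038 + 0.54) = arctan(0.038/0.54) = 4.03°
∠(j0.038 + 0.65) = arctan(0.038/0.65) = 3.35°
∠(j0.038 + 150) = arctan(0.038/150) = 0.01°
∠(j0.038 + 4100) = arctan(0.038/4100) = 0.00°
∠H(j0.038) = 4.03° − (3.35° + 0.01° + 0.00°) = 0.66°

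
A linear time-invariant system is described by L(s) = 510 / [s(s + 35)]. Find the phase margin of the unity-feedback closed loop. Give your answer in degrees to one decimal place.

Gain crossover: |L(jω)| = 1 at ω ≈ 13.6 rad s⁻¹.
∠L(j13.6) = −90° − arctan(13.6/35) ≈ -111.21°
PM = 180° + (-111.21°) = 68.79°

68.8°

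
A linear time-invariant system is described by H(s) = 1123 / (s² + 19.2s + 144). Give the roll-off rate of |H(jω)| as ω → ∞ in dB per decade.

With 0 zeros and 2 poles, the high-frequency asymptotic slope is 20 × (0 − 2) = -40 dB/decade.

-40 dB/decade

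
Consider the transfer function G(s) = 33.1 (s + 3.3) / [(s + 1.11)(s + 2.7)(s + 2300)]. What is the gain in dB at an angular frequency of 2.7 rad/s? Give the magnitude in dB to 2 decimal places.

|j2.7 + 3.3| = √(2.7² + 3.3²) = 4.264
|j2.7 + 1.11| = √(2.7² + 1.11²) = 2.919
|j2.7 + 2.7| = √(2.7² + 2.7²) = 3.818
|j2.7 + 2300| = √(2.7² + 2300²) = 2300
|G(j2.7)| = 33.1 × 4.264 / (2.919 × 3.818 × 2300) = 0.0055048
20 log₁₀(0.0055048) = -45.185 dB

-45.19 dB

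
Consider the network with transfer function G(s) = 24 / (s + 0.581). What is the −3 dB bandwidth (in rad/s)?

For a single-pole low-pass, the −3 dB point is at the pole: ω = 0.581 rad/s.

0.581 rad/s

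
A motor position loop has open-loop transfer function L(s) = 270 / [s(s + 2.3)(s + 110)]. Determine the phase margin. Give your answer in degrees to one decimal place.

Gain crossover: |L(jω)| = 1 at ω ≈ 0.982 rad s⁻¹.
∠L(j0.982) = −90° − arctan(0.982/2.3) − arctan(0.982/110) ≈ -113.62°
PM = 180° + (-113.62°) = 66.38°

66.4°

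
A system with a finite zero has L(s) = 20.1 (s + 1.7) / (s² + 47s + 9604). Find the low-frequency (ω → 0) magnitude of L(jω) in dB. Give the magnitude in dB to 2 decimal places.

L(0) = 20.1 × 1.7 / 9604 = 0.0035579
20 log₁₀(0.0035579) = -48.976 dB

-48.98 dB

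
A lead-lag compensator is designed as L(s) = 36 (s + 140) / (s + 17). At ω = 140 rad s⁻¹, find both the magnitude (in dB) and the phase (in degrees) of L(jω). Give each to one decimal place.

|L| = 34.1 dB, ∠L = -38.1 deg

|j140 + 140| = √(140² + 140²) = 198
|j140 + 17| = √(140² + 17²) = 141
|L(j140)| = 36 × 198 / 141 = 50.54
20 log₁₀(50.54) = 34.07 dB
∠(j140 + 140) = arctan(140/140) = 45.00°
∠(j140 + 17) = arctan(140/17) = 83.08°
∠L(j140) = 45.00° − 83.08° = -38.08°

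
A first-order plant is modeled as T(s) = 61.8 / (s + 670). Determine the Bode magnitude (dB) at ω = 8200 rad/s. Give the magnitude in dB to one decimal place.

|j8200 + 670| = √(8200² + 670²) = 8227
|T(j8200)| = 61.8 / 8227 = 0.0075116
20 log₁₀(0.0075116) = -42.49 dB

-42.5 dB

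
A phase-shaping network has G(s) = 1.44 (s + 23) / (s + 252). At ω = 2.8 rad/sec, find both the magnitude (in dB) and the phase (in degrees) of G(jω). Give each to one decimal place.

|G| = -17.6 dB, ∠G = 6.3 deg

|j2.8 + 23| = √(2.8² + 23²) = 23.17
|j2.8 + 252| = √(2.8² + 252²) = 252
|G(j2.8)| = 1.44 × 23.17 / 252 = 0.13239
20 log₁₀(0.13239) = -17.56 dB
∠(j2.8 + 23) = arctan(2.8/23) = 6.94°
∠(j2.8 + 252) = arctan(2.8/252) = 0.64°
∠G(j2.8) = 6.94° − 0.64° = 6.30°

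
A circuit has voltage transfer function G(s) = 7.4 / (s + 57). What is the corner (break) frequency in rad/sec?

57 rad/sec

The single real pole at s = −57 gives a corner at ω = 57 rad/sec.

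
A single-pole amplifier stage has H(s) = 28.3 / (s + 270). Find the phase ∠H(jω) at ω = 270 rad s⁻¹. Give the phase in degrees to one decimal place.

-45.0°

∠(j270 + 270) = arctan(270/270) = 45.00°
∠H(j270) = −45.00° = -45.00°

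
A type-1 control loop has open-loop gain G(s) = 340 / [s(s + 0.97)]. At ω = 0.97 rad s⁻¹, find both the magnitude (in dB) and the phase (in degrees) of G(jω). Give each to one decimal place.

|G| = 48.1 dB, ∠G = -135.0°

|j0.97 + 0.97| = √(0.97² + 0.97²) = 1.372
|j0.97| = 0.97
|G(j0.97)| = 340 / (1.372 × 0.97) = 255.52
20 log₁₀(255.52) = 48.15 dB
∠(j0.97 + 0.97) = arctan(0.97/0.97) = 45.00°
∠(j0.97) = 90.00°
∠G(j0.97) = − (45.00° + 90.00°) = -135.00°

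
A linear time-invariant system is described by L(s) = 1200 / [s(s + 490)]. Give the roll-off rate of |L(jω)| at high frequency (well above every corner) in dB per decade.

With 0 zeros and 2 poles, the high-frequency asymptotic slope is 20 × (0 − 2) = -40 dB/decade.

-40 dB/decade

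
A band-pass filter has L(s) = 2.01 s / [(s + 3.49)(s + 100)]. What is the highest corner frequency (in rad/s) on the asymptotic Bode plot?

100 rad/s

Break frequencies occur at each pole and zero magnitude: 3.49 rad/s, 100 rad/s.
The highest is 100 rad/s.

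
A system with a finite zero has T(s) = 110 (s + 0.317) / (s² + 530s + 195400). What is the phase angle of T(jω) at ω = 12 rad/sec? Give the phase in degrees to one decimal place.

∠(j12 + 0.317) = arctan(12/0.317) = 88.49°
∠[(j12)² + 530(j12) + 195400] = ∠[1.9526e+05 + j6360] = 1.87°
∠T(j12) = 88.49° − 1.87° = 86.62°

86.6°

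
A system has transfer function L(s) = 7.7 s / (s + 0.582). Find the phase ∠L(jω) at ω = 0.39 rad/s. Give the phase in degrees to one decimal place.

56.2 deg

∠(j0.39) = 90.00°
∠(j0.39 + 0.582) = arctan(0.39/0.582) = 33.83°
∠L(j0.39) = 90.00° − 33.83° = 56.17°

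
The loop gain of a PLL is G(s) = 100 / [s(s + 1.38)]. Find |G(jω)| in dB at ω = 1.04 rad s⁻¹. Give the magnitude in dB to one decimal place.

34.9 dB

|j1.04 + 1.38| = √(1.04² + 1.38²) = 1.728
|j1.04| = 1.04
|G(j1.04)| = 100 / (1.728 × 1.04) = 55.644
20 log₁₀(55.644) = 34.91 dB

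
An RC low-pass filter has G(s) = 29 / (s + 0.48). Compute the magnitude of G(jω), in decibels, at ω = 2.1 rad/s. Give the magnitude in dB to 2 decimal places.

22.58 dB

|j2.1 + 0.48| = √(2.1² + 0.48²) = 2.154
|G(j2.1)| = 29 / 2.154 = 13.462
20 log₁₀(13.462) = 22.582 dB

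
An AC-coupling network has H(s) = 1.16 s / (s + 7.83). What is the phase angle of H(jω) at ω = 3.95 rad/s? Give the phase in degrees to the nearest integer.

63°

∠(j3.95) = 90.00°
∠(j3.95 + 7.83) = arctan(3.95/7.83) = 26.77°
∠H(j3.95) = 90.00° − 26.77° = 63.23°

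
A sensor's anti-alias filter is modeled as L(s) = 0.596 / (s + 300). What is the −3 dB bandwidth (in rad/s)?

300 rad/s

For a single-pole low-pass, the −3 dB point is at the pole: ω = 300 rad/s.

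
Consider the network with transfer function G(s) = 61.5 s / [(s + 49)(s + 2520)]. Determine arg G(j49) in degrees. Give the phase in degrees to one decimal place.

∠(j49) = 90.00°
∠(j49 + 49) = arctan(49/49) = 45.00°
∠(j49 + 2520) = arctan(49/2520) = 1.11°
∠G(j49) = 90.00° − (45.00° + 1.11°) = 43.89°

43.9 deg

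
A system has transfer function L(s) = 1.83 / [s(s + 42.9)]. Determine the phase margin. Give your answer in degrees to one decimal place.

Gain crossover: |L(jω)| = 1 at ω ≈ 0.0427 rad s⁻¹.
∠L(j0.0427) = −90° − arctan(0.0427/42.9) ≈ -90.06°
PM = 180° + (-90.06°) = 89.94°

89.9°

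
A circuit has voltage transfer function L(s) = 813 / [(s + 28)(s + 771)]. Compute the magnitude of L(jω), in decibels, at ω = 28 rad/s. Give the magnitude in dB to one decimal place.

|j28 + 28| = √(28² + 28²) = 39.6
|j28 + 771| = √(28² + 771²) = 771.5
|L(j28)| = 813 / (39.6 × 771.5) = 0.026612
20 log₁₀(0.026612) = -31.50 dB

-31.5 dB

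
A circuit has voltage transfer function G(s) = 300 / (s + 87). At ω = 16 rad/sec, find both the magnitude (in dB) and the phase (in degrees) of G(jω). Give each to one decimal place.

|j16 + 87| = √(16² + 87²) = 88.46
|G(j16)| = 300 / 88.46 = 3.3914
20 log₁₀(3.3914) = 10.61 dB
∠(j16 + 87) = arctan(16/87) = 10.42°
∠G(j16) = −10.42° = -10.42°

|G| = 10.6 dB, ∠G = -10.4°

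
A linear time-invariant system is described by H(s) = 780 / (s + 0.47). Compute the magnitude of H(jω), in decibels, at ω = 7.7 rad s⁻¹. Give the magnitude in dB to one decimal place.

|j7.7 + 0.47| = √(7.7² + 0.47²) = 7.714
|H(j7.7)| = 780 / 7.714 = 101.11
20 log₁₀(101.11) = 40.10 dB

40.1 dB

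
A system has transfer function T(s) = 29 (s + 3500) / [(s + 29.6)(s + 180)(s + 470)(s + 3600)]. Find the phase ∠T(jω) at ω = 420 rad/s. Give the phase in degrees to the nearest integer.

-194 deg

∠(j420 + 3500) = arctan(420/3500) = 6.84°
∠(j420 + 29.6) = arctan(420/29.6) = 85.97°
∠(j420 + 180) = arctan(420/180) = 66.80°
∠(j420 + 470) = arctan(420/470) = 41.78°
∠(j420 + 3600) = arctan(420/3600) = 6.65°
∠T(j420) = 6.84° − (85.97° + 66.80° + 41.78° + 6.65°) = -194.37°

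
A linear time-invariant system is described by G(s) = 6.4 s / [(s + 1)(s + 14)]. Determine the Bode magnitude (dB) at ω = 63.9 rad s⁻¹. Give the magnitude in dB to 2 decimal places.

|j63.9| = 63.9
|j63.9 + 1| = √(63.9² + 1²) = 63.91
|j63.9 + 14| = √(63.9² + 14²) = 65.42
|G(j63.9)| = 6.4 × 63.9 / (63.91 × 65.42) = 0.097824
20 log₁₀(0.097824) = -20.191 dB

-20.19 dB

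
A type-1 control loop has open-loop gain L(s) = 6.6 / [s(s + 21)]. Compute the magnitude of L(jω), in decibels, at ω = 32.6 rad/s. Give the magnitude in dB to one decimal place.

|j32.6 + 21| = √(32.6² + 21²) = 38.78
|j32.6| = 32.6
|L(j32.6)| = 6.6 / (38.78 × 32.6) = 0.0052208
20 log₁₀(0.0052208) = -45.65 dB

-45.6 dB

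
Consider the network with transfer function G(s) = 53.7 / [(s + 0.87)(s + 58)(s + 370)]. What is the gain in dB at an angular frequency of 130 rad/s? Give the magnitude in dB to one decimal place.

-102.6 dB

|j130 + 0.87| = √(130² + 0.87²) = 130
|j130 + 58| = √(130² + 58²) = 142.4
|j130 + 370| = √(130² + 370²) = 392.2
|G(j130)| = 53.7 / (130 × 142.4 × 392.2) = 7.3991e-06
20 log₁₀(7.3991e-06) = -102.62 dB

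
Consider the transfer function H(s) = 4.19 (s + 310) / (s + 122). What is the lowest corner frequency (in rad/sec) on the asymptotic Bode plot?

122 rad/sec

Break frequencies occur at each pole and zero magnitude: 122 rad/sec, 310 rad/sec.
The lowest is 122 rad/sec.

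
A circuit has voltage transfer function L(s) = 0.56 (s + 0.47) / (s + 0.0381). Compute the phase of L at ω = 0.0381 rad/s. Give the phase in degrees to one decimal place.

∠(j0.0381 + 0.47) = arctan(0.0381/0.47) = 4.63°
∠(j0.0381 + 0.0381) = arctan(0.0381/0.0381) = 45.00°
∠L(j0.0381) = 4.63° − 45.00° = -40.37°

-40.4°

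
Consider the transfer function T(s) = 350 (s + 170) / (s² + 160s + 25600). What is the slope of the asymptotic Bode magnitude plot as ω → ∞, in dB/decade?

-20 dB/decade

With 1 zero and 2 poles, the high-frequency asymptotic slope is 20 × (1 − 2) = -20 dB/decade.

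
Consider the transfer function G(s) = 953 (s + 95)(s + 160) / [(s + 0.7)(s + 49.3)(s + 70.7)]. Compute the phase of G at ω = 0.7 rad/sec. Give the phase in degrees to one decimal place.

-45.7°

∠(j0.7 + 95) = arctan(0.7/95) = 0.42°
∠(j0.7 + 160) = arctan(0.7/160) = 0.25°
∠(j0.7 + 0.7) = arctan(0.7/0.7) = 45.00°
∠(j0.7 + 49.3) = arctan(0.7/49.3) = 0.81°
∠(j0.7 + 70.7) = arctan(0.7/70.7) = 0.57°
∠G(j0.7) = 0.42° + 0.25° − (45.00° + 0.81° + 0.57°) = -45.71°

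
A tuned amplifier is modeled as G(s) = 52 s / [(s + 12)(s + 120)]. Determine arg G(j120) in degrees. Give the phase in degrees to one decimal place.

∠(j120) = 90.00°
∠(j120 + 12) = arctan(120/12) = 84.29°
∠(j120 + 120) = arctan(120/120) = 45.00°
∠G(j120) = 90.00° − (84.29° + 45.00°) = -39.29°

-39.3°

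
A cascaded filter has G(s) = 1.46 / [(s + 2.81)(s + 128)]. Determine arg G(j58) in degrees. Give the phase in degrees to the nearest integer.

∠(j58 + 2.81) = arctan(58/2.81) = 87.23°
∠(j58 + 128) = arctan(58/128) = 24.38°
∠G(j58) = − (87.23° + 24.38°) = -111.60°

-112°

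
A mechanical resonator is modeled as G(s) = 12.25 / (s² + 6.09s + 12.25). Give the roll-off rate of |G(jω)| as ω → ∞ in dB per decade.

-40 dB/decade

With 0 zeros and 2 poles, the high-frequency asymptotic slope is 20 × (0 − 2) = -40 dB/decade.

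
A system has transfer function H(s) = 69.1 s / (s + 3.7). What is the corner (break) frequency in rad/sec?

3.7 rad/sec

The single real pole at s = −3.7 gives a corner at ω = 3.7 rad/sec.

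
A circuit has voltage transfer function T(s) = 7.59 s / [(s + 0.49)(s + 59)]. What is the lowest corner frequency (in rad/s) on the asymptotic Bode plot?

0.49 rad/s

Break frequencies occur at each pole and zero magnitude: 0.49 rad/s, 59 rad/s.
The lowest is 0.49 rad/s.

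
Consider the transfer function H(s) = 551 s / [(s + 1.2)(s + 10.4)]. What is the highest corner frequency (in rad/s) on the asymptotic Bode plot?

10.4 rad/s

Break frequencies occur at each pole and zero magnitude: 1.2 rad/s, 10.4 rad/s.
The highest is 10.4 rad/s.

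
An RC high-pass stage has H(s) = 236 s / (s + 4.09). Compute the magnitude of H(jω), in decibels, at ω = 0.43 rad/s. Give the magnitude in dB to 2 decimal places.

|j0.43| = 0.43
|j0.43 + 4.09| = √(0.43² + 4.09²) = 4.113
|H(j0.43)| = 236 × 0.43 / 4.113 = 24.676
20 log₁₀(24.676) = 27.845 dB

27.85 dB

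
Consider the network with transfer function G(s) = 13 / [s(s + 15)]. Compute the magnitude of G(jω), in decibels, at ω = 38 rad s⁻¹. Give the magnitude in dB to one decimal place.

|j38 + 15| = √(38² + 15²) = 40.85
|j38| = 38
|G(j38)| = 13 / (40.85 × 38) = 0.008374
20 log₁₀(0.008374) = -41.54 dB

-41.5 dB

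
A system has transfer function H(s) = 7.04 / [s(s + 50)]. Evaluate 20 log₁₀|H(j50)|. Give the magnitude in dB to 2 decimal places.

|j50 + 50| = √(50² + 50²) = 70.71
|j50| = 50
|H(j50)| = 7.04 / (70.71 × 50) = 0.0019912
20 log₁₀(0.0019912) = -54.018 dB

-54.02 dB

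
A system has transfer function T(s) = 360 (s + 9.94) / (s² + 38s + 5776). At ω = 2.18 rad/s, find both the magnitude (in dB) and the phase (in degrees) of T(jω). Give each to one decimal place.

|T| = -3.9 dB, ∠T = 11.5°

|j2.18 + 9.94| = √(2.18² + 9.94²) = 10.18
|(j2.18)² + 38(j2.18) + 5776| = |5771.2 + j82.84| = 5772
|T(j2.18)| = 360 × 10.18 / 5772 = 0.63471
20 log₁₀(0.63471) = -3.95 dB
∠(j2.18 + 9.94) = arctan(2.18/9.94) = 12.37°
∠[(j2.18)² + 38(j2.18) + 5776] = ∠[5771.2 + j82.84] = 0.82°
∠T(j2.18) = 12.37° − 0.82° = 11.55°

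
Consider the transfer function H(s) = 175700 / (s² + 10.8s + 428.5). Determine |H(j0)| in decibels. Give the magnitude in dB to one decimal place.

52.3 dB

H(0) = 175700 / 428.5 = 410.04
20 log₁₀(410.04) = 52.26 dB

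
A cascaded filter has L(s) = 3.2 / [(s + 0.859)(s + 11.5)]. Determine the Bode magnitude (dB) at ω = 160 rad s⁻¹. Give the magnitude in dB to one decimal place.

|j160 + 0.859| = √(160² + 0.859²) = 160
|j160 + 11.5| = √(160² + 11.5²) = 160.4
|L(j160)| = 3.2 / (160 × 160.4) = 0.00012468
20 log₁₀(0.00012468) = -78.08 dB

-78.1 dB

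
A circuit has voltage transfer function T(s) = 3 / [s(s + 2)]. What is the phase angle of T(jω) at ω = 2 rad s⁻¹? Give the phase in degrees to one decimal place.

-135.0°

∠(j2 + 2) = arctan(2/2) = 45.00°
∠(j2) = 90.00°
∠T(j2) = − (45.00° + 90.00°) = -135.00°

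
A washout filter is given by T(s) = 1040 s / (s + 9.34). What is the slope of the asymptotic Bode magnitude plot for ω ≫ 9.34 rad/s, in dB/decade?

0 dB/decade

With 1 zero and 1 pole, the high-frequency asymptotic slope is 20 × (1 − 1) = 0 dB/decade.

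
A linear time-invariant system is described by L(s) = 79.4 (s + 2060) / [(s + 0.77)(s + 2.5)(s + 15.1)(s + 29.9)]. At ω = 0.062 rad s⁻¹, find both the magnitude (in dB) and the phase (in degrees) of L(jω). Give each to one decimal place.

|L| = 45.5 dB, ∠L = -6.4 deg

|j0.062 + 2060| = √(0.062² + 2060²) = 2060
|j0.062 + 0.77| = √(0.062² + 0.77²) = 0.7725
|j0.062 + 2.5| = √(0.062² + 2.5²) = 2.501
|j0.062 + 15.1| = √(0.062² + 15.1²) = 15.1
|j0.062 + 29.9| = √(0.062² + 29.9²) = 29.9
|L(j0.062)| = 79.4 × 2060 / (0.7725 × 2.501 × 15.1 × 29.9) = 187.53
20 log₁₀(187.53) = 45.46 dB
∠(j0.062 + 2060) = arctan(0.062/2060) = 0.00°
∠(j0.062 + 0.77) = arctan(0.062/0.77) = 4.60°
∠(j0.062 + 2.5) = arctan(0.062/2.5) = 1.42°
∠(j0.062 + 15.1) = arctan(0.062/15.1) = 0.24°
∠(j0.062 + 29.9) = arctan(0.062/29.9) = 0.12°
∠L(j0.062) = 0.00° − (4.60° + 1.42° + 0.24° + 0.12°) = -6.38°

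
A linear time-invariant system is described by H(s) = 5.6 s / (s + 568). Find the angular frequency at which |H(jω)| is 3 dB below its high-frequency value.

For a single-pole high-pass, the −3 dB point is at the pole: ω = 568 rad/sec.

568 rad/sec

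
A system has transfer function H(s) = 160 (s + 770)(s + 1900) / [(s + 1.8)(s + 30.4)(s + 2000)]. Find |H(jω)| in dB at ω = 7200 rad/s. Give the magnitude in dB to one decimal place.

-33.0 dB

|j7200 + 770| = √(7200² + 770²) = 7241
|j7200 + 1900| = √(7200² + 1900²) = 7446
|j7200 + 1.8| = √(7200² + 1.8²) = 7200
|j7200 + 30.4| = √(7200² + 30.4²) = 7200
|j7200 + 2000| = √(7200² + 2000²) = 7473
|H(j7200)| = 160 × 7241 × 7446 / (7200 × 7200 × 7473) = 0.022271
20 log₁₀(0.022271) = -33.05 dB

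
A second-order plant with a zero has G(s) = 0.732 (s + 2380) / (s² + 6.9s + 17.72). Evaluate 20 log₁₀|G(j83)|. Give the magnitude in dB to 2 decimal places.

|j83 + 2380| = √(83² + 2380²) = 2381
|(j83)² + 6.9(j83) + 17.72| = |-6871.3 + j572.7| = 6895
|G(j83)| = 0.732 × 2381 / 6895 = 0.25282
20 log₁₀(0.25282) = -11.944 dB

-11.94 dB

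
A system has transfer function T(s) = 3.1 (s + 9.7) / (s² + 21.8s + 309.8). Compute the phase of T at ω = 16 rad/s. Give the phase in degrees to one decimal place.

∠(j16 + 9.7) = arctan(16/9.7) = 58.77°
∠[(j16)² + 21.8(j16) + 309.8] = ∠[53.8 + j348.8] = 81.23°
∠T(j16) = 58.77° − 81.23° = -22.46°

-22.5 deg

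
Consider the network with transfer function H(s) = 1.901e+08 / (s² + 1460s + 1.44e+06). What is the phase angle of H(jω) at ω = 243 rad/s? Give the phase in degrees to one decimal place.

∠[(j243)² + 1460(j243) + 1.44e+06] = ∠[1.381e+06 + j3.5478e+05] = 14.41°
∠H(j243) = −14.41° = -14.41°

-14.4 deg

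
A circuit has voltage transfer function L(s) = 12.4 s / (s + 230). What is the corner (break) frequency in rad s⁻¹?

The single real pole at s = −230 gives a corner at ω = 230 rad s⁻¹.

230 rad s⁻¹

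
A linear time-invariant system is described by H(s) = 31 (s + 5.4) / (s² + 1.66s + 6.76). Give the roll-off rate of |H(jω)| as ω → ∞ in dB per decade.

-20 dB/decade

With 1 zero and 2 poles, the high-frequency asymptotic slope is 20 × (1 − 2) = -20 dB/decade.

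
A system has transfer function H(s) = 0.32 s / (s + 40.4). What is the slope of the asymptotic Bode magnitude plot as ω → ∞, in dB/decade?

0 dB/decade

With 1 zero and 1 pole, the high-frequency asymptotic slope is 20 × (1 − 1) = 0 dB/decade.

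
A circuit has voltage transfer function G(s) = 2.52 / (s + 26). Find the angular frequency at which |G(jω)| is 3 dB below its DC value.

For a single-pole low-pass, the −3 dB point is at the pole: ω = 26 rad/s.

26 rad/s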